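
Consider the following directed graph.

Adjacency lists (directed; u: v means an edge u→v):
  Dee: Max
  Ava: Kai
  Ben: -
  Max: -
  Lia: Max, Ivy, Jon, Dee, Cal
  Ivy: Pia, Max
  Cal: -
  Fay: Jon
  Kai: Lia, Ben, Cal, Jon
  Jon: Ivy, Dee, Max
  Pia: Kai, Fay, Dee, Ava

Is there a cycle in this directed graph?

Yes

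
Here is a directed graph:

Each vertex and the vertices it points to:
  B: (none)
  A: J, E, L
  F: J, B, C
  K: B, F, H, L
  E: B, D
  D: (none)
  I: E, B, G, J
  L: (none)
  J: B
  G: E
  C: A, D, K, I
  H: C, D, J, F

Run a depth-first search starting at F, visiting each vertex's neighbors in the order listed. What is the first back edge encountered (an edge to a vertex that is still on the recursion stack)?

DFS from F (visiting each vertex's neighbors in the order listed); mark gray on enter, black on exit:
F gray
  J gray
    B gray
    B black
  J black
  F→B: B black — skip
  C gray
    A gray
      A→J: J black — skip
      E gray
        E→B: B black — skip
        D gray
        D black
      E black
      L gray
      L black
    A black
    C→D: D black — skip
    K gray
      K→B: B black — skip
      K→F: F is gray → back edge
First back edge: K → F.

K->F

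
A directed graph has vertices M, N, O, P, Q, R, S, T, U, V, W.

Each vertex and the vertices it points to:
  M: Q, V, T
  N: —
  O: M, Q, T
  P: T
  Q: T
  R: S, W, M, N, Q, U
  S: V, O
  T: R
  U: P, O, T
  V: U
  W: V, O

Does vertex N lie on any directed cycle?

No

N lies on a cycle iff there is a path from N back to itself.
Exploring from N, it never reaches itself; equivalently, its strongly connected component is a singleton.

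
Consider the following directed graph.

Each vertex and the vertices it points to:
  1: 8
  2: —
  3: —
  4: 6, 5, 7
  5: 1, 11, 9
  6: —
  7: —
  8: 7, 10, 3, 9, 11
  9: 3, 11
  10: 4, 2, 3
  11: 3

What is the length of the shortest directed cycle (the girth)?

5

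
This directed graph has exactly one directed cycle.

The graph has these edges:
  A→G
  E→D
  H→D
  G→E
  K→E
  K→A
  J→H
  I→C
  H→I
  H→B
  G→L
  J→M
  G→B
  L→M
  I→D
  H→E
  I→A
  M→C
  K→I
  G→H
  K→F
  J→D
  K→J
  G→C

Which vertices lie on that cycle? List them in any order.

A, G, H, I

DFS with gray/black marking from A:
A gray
  G gray
    C gray
    C black
    H gray
      B gray
      B black
      I gray
        D gray
        D black
        I→C: C black — skip
        I→A: A is gray → back edge
Back edge closes the cycle A → G → H → I → A; its vertices are {A, G, H, I}.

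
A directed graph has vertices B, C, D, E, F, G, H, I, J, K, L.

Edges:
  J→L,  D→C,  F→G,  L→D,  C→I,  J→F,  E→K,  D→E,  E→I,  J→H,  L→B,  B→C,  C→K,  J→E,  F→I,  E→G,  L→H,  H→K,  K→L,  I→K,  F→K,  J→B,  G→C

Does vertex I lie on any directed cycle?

Yes

I is on a cycle iff I can reach itself via ≥1 edge.
I → K → L → D → E → I — yes.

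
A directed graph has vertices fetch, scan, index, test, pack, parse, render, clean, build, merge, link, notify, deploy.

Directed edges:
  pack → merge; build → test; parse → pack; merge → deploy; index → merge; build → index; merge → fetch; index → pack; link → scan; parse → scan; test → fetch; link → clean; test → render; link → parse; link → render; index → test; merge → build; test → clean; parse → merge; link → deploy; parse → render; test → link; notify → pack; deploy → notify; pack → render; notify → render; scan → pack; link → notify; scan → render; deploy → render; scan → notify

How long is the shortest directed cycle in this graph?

3

For each vertex v, BFS finds the shortest path from v back to v.
The shortest such closed walk is build → index → merge → build, length 3.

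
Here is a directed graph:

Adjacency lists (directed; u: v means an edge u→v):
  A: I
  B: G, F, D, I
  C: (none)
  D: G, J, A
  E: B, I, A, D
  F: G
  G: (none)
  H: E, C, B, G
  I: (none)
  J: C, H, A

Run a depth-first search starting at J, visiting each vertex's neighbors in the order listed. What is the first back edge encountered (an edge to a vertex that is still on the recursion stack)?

D->J

DFS from J (visiting each vertex's neighbors in the order listed); mark gray on enter, black on exit:
J gray
  C gray
  C black
  H gray
    E gray
      B gray
        G gray
        G black
        F gray
          F→G: G black — skip
        F black
        D gray
          D→G: G black — skip
          D→J: J is gray → back edge
First back edge: D → J.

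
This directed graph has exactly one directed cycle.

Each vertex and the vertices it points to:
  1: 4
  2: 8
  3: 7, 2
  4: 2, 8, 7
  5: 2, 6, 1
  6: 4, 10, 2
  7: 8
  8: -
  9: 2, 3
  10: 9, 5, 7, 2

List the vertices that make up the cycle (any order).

DFS with gray/black marking from 6:
6 gray
  4 gray
    2 gray
      8 gray
      8 black
    2 black
    4→8: 8 black — skip
    7 gray
      7→8: 8 black — skip
    7 black
  4 black
  10 gray
    9 gray
      9→2: 2 black — skip
      3 gray
        3→7: 7 black — skip
        3→2: 2 black — skip
      3 black
    9 black
    5 gray
      5→2: 2 black — skip
      5→6: 6 is gray → back edge
Back edge closes the cycle 6 → 10 → 5 → 6; its vertices are {5, 6, 10}.

5, 6, 10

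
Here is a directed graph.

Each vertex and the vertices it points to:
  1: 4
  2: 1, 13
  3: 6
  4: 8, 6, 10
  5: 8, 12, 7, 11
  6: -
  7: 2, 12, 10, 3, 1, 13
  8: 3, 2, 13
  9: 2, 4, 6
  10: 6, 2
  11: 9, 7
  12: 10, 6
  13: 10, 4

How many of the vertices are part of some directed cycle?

6

A vertex is on a directed cycle iff it belongs to a strongly connected component of size ≥ 2 (or has a self-loop).
The vertices on cycles are {1, 2, 4, 8, 10, 13} — 6 in total.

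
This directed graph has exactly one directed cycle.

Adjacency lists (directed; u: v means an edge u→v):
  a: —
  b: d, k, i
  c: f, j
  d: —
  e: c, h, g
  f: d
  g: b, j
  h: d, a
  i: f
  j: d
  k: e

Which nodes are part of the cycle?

b, e, g, k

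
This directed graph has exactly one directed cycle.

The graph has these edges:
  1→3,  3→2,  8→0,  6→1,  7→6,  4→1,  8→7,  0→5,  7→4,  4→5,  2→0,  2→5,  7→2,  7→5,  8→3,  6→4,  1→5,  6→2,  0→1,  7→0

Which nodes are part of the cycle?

0, 1, 2, 3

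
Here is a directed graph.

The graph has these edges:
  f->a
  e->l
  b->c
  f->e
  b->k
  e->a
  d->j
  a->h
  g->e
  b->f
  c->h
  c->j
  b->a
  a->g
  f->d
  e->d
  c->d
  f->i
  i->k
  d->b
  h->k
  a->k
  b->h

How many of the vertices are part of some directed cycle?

7

A vertex is on a directed cycle iff it belongs to a strongly connected component of size ≥ 2 (or has a self-loop).
The vertices on cycles are {a, b, c, d, e, f, g} — 7 in total.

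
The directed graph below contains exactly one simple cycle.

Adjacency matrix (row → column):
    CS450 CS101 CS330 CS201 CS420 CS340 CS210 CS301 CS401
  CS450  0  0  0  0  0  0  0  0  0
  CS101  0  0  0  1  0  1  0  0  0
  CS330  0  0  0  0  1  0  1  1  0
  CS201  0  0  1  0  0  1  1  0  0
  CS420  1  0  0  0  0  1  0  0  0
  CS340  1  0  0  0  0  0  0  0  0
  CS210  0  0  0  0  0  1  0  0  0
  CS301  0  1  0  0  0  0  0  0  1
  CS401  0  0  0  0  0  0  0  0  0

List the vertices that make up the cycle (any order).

CS101, CS201, CS301, CS330

DFS with gray/black marking from CS301:
CS301 gray
  CS101 gray
    CS201 gray
      CS340 gray
        CS450 gray
        CS450 black
      CS340 black
      CS330 gray
        CS420 gray
          CS420→CS340: CS340 black — skip
          CS420→CS450: CS450 black — skip
        CS420 black
        CS330→CS301: CS301 is gray → back edge
Back edge closes the cycle CS301 → CS101 → CS201 → CS330 → CS301; its vertices are {CS101, CS201, CS301, CS330}.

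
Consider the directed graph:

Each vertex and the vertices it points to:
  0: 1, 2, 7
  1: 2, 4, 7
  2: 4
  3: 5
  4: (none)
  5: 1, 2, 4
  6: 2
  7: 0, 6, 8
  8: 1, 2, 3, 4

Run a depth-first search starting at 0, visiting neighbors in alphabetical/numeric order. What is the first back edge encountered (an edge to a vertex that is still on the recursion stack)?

DFS from 0 (visiting neighbors in alphabetical/numeric order); mark gray on enter, black on exit:
0 gray
  1 gray
    2 gray
      4 gray
      4 black
    2 black
    1→4: 4 black — skip
    7 gray
      7→0: 0 is gray → back edge
First back edge: 7 → 0.

7→0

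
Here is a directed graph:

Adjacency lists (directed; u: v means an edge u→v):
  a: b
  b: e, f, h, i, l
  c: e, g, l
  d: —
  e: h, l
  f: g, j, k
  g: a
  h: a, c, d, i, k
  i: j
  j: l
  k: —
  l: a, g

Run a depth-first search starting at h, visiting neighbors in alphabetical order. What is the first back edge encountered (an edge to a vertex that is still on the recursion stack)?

e→h

DFS from h (visiting neighbors in alphabetical order); mark gray on enter, black on exit:
h gray
  a gray
    b gray
      e gray
        e→h: h is gray → back edge
First back edge: e → h.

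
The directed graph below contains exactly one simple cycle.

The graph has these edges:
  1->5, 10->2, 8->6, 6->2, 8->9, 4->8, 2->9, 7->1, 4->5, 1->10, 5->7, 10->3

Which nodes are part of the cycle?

1, 5, 7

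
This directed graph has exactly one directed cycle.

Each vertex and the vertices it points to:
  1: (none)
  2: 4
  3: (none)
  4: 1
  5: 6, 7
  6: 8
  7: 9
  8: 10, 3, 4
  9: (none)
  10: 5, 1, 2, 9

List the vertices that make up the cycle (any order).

DFS with gray/black marking from 8:
8 gray
  10 gray
    5 gray
      6 gray
        6→8: 8 is gray → back edge
Back edge closes the cycle 8 → 10 → 5 → 6 → 8; its vertices are {5, 6, 8, 10}.

5, 6, 8, 10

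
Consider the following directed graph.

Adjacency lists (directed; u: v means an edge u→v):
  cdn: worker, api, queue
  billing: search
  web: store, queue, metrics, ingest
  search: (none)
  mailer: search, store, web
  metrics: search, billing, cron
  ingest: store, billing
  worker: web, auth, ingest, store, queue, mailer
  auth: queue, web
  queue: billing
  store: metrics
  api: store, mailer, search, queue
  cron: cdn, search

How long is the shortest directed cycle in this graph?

5

For each vertex v, BFS finds the shortest path from v back to v.
The shortest such closed walk is cron → cdn → worker → web → metrics → cron, length 5.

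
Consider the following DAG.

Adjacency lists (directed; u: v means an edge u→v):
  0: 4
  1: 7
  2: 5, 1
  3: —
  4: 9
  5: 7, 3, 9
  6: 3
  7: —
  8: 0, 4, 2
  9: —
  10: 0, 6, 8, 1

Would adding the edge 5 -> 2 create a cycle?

Adding 5→2 creates a cycle iff 2 can already reach 5.
Path from 2: 2 → 5.
So 2 → … → 5 → 2 is a cycle.

Yes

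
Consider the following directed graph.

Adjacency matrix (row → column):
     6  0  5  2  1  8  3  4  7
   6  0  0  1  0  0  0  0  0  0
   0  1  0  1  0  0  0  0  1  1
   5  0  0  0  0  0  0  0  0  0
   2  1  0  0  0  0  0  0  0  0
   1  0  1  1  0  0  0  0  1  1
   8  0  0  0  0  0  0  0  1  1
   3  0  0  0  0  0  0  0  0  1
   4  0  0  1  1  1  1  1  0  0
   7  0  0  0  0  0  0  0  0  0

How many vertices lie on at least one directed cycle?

4

A vertex is on a directed cycle iff it belongs to a strongly connected component of size ≥ 2 (or has a self-loop).
The vertices on cycles are {0, 1, 4, 8} — 4 in total.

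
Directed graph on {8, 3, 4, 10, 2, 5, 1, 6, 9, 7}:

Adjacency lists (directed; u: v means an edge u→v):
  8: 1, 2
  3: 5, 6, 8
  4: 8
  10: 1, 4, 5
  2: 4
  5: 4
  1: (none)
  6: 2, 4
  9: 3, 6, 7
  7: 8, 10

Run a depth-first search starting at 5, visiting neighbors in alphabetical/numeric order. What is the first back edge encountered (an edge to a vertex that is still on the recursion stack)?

DFS from 5 (visiting neighbors in alphabetical/numeric order); mark gray on enter, black on exit:
5 gray
  4 gray
    8 gray
      1 gray
      1 black
      2 gray
        2→4: 4 is gray → back edge
First back edge: 2 → 4.

2->4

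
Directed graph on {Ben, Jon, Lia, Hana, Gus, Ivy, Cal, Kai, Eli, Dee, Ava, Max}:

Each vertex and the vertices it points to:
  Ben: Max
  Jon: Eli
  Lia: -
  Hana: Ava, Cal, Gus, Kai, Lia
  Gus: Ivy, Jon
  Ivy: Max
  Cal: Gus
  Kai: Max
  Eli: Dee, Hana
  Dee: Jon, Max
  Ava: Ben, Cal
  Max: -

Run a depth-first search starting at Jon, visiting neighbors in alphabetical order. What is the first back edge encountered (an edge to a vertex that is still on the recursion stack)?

Dee→Jon

DFS from Jon (visiting neighbors in alphabetical order); mark gray on enter, black on exit:
Jon gray
  Eli gray
    Dee gray
      Dee→Jon: Jon is gray → back edge
First back edge: Dee → Jon.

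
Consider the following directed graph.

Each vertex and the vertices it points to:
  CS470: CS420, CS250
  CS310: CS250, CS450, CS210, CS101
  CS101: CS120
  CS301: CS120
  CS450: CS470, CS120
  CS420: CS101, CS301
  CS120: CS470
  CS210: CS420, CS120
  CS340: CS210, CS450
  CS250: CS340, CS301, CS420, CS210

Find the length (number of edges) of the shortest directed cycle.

For each vertex v, BFS finds the shortest path from v back to v.
The shortest such closed walk is CS450 → CS470 → CS250 → CS340 → CS450, length 4.

4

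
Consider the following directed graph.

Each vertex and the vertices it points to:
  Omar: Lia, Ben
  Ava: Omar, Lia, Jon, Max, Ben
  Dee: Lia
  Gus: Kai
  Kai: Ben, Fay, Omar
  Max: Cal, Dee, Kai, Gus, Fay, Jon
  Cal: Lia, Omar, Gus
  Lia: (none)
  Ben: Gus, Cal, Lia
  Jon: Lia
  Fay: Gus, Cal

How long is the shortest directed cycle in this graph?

3

For each vertex v, BFS finds the shortest path from v back to v.
The shortest such closed walk is Gus → Kai → Fay → Gus, length 3.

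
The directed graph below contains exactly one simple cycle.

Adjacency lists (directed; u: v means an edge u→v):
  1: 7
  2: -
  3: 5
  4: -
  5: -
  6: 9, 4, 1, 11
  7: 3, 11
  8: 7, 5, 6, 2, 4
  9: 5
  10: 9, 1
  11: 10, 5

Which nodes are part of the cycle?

1, 7, 10, 11

DFS with gray/black marking from 11:
11 gray
  10 gray
    9 gray
      5 gray
      5 black
    9 black
    1 gray
      7 gray
        3 gray
          3→5: 5 black — skip
        3 black
        7→11: 11 is gray → back edge
Back edge closes the cycle 11 → 10 → 1 → 7 → 11; its vertices are {1, 7, 10, 11}.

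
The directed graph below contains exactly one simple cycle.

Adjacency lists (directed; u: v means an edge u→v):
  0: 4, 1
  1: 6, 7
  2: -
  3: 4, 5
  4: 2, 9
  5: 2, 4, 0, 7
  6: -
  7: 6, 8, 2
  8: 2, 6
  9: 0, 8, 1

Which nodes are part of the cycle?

0, 4, 9

DFS with gray/black marking from 0:
0 gray
  4 gray
    2 gray
    2 black
    9 gray
      9→0: 0 is gray → back edge
Back edge closes the cycle 0 → 4 → 9 → 0; its vertices are {0, 4, 9}.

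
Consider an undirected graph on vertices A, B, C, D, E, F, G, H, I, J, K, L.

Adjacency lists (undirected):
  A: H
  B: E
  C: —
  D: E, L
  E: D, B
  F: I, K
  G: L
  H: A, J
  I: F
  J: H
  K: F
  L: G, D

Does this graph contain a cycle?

No

DFS, tracking each vertex's parent; an edge to a visited non-parent vertex closes a cycle.
Start from D:
visit D (parent –)
  visit E (parent D)
    E–D: parent, skip
    visit B (parent E)
      B–E: parent, skip
  visit L (parent D)
    visit G (parent L)
      G–L: parent, skip
    L–D: parent, skip
visit A (parent –)
  visit H (parent A)
    H–A: parent, skip
    visit J (parent H)
      J–H: parent, skip
visit C (parent –)
visit F (parent –)
  visit I (parent F)
    I–F: parent, skip
  visit K (parent F)
    K–F: parent, skip
No non-parent visited neighbor found — the graph is a forest.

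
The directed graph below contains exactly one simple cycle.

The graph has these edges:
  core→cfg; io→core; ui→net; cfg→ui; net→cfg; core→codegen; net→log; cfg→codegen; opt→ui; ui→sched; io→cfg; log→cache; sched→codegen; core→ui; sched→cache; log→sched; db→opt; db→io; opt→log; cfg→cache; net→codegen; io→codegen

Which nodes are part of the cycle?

DFS with gray/black marking from ui:
ui gray
  net gray
    codegen gray
    codegen black
    log gray
      sched gray
        cache gray
        cache black
        sched→codegen: codegen black — skip
      sched black
      log→cache: cache black — skip
    log black
    cfg gray
      cfg→codegen: codegen black — skip
      cfg→ui: ui is gray → back edge
Back edge closes the cycle ui → net → cfg → ui; its vertices are {ui, cfg, net}.

ui, cfg, net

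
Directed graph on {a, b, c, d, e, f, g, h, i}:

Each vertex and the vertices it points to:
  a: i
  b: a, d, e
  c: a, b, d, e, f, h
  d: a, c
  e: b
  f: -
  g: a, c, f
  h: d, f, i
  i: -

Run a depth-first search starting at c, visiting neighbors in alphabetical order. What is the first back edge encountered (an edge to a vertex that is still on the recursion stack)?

DFS from c (visiting neighbors in alphabetical order); mark gray on enter, black on exit:
c gray
  a gray
    i gray
    i black
  a black
  b gray
    b→a: a black — skip
    d gray
      d→a: a black — skip
      d→c: c is gray → back edge
First back edge: d → c.

d→c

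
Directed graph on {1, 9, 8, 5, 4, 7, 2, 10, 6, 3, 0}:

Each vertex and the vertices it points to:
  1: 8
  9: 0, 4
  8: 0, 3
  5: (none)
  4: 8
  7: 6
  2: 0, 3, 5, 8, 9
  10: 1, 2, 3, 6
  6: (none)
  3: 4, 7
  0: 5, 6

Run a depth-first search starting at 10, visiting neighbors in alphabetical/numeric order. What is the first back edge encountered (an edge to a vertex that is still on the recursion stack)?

4→8

DFS from 10 (visiting neighbors in alphabetical/numeric order); mark gray on enter, black on exit:
10 gray
  1 gray
    8 gray
      0 gray
        5 gray
        5 black
        6 gray
        6 black
      0 black
      3 gray
        4 gray
          4→8: 8 is gray → back edge
First back edge: 4 → 8.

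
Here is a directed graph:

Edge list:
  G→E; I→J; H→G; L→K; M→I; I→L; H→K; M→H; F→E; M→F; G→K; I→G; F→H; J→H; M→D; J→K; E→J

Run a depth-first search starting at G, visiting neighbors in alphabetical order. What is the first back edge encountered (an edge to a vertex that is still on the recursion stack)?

H→G

DFS from G (visiting neighbors in alphabetical order); mark gray on enter, black on exit:
G gray
  E gray
    J gray
      H gray
        H→G: G is gray → back edge
First back edge: H → G.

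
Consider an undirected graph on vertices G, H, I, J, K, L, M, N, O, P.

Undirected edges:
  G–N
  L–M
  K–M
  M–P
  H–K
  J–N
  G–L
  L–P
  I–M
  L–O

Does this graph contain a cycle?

Yes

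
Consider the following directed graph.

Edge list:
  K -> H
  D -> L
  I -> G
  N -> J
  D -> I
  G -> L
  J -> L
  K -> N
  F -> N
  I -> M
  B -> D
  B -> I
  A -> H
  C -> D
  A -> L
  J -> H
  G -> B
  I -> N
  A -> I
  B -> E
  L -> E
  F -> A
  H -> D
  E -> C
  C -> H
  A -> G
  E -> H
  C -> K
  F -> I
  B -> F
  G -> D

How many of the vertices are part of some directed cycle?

A vertex is on a directed cycle iff it belongs to a strongly connected component of size ≥ 2 (or has a self-loop).
The vertices on cycles are {A, B, C, D, E, F, G, H, I, J, K, L, N} — 13 in total.

13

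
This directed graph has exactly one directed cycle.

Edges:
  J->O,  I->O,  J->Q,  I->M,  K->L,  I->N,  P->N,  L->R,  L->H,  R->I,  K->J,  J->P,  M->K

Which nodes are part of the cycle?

I, K, L, M, R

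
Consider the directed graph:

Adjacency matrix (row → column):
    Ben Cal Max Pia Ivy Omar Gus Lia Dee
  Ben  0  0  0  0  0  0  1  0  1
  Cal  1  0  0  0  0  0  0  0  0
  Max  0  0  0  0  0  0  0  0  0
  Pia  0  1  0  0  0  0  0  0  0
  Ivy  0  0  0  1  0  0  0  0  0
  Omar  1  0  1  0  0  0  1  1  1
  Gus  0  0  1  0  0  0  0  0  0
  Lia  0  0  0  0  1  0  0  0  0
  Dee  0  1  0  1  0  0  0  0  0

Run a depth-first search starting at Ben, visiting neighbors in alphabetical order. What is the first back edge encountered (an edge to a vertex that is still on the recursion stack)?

Cal->Ben

DFS from Ben (visiting neighbors in alphabetical order); mark gray on enter, black on exit:
Ben gray
  Dee gray
    Cal gray
      Cal→Ben: Ben is gray → back edge
First back edge: Cal → Ben.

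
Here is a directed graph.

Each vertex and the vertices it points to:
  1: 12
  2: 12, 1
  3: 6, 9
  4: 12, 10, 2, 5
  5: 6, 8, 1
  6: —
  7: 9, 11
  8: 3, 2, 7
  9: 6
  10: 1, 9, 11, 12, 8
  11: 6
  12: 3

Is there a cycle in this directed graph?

No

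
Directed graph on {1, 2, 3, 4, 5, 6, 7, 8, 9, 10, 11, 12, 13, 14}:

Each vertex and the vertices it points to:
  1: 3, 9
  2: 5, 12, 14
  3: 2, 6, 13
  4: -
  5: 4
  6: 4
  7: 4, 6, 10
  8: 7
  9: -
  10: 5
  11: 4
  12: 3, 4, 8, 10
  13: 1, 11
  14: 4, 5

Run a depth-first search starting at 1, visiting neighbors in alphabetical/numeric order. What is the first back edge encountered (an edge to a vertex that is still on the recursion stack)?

DFS from 1 (visiting neighbors in alphabetical/numeric order); mark gray on enter, black on exit:
1 gray
  3 gray
    2 gray
      5 gray
        4 gray
        4 black
      5 black
      12 gray
        12→3: 3 is gray → back edge
First back edge: 12 → 3.

12→3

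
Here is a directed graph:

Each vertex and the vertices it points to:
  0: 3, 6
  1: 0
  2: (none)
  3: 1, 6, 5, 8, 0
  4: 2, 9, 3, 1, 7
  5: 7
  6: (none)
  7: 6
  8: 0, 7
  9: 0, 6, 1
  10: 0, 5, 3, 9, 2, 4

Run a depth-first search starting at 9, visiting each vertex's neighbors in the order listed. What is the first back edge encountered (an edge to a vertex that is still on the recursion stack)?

1→0

DFS from 9 (visiting each vertex's neighbors in the order listed); mark gray on enter, black on exit:
9 gray
  0 gray
    3 gray
      1 gray
        1→0: 0 is gray → back edge
First back edge: 1 → 0.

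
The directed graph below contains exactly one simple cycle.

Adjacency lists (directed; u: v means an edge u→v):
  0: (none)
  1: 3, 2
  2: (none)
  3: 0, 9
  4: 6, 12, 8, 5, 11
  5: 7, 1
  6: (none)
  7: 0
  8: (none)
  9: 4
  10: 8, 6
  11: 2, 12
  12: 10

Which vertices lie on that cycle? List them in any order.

1, 3, 4, 5, 9

DFS with gray/black marking from 4:
4 gray
  6 gray
  6 black
  12 gray
    10 gray
      8 gray
      8 black
      10→6: 6 black — skip
    10 black
  12 black
  4→8: 8 black — skip
  5 gray
    7 gray
      0 gray
      0 black
    7 black
    1 gray
      3 gray
        3→0: 0 black — skip
        9 gray
          9→4: 4 is gray → back edge
Back edge closes the cycle 4 → 5 → 1 → 3 → 9 → 4; its vertices are {1, 3, 4, 5, 9}.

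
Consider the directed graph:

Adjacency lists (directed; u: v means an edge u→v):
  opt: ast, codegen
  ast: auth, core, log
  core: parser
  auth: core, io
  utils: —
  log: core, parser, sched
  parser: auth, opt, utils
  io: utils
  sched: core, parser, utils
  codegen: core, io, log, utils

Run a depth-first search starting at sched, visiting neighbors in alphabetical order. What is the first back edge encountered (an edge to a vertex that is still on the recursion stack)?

auth→core

DFS from sched (visiting neighbors in alphabetical order); mark gray on enter, black on exit:
sched gray
  core gray
    parser gray
      auth gray
        auth→core: core is gray → back edge
First back edge: auth → core.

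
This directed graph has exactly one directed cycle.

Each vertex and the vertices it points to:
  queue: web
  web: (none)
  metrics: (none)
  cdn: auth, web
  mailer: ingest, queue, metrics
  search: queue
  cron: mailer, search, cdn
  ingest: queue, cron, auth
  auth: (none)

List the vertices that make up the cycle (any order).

cron, ingest, mailer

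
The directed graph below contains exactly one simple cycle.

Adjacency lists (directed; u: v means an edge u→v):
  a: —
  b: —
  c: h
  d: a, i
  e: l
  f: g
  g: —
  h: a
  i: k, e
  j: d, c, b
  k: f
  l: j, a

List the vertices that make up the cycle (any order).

d, e, i, j, l

DFS with gray/black marking from j:
j gray
  d gray
    a gray
    a black
    i gray
      k gray
        f gray
          g gray
          g black
        f black
      k black
      e gray
        l gray
          l→j: j is gray → back edge
Back edge closes the cycle j → d → i → e → l → j; its vertices are {d, e, i, j, l}.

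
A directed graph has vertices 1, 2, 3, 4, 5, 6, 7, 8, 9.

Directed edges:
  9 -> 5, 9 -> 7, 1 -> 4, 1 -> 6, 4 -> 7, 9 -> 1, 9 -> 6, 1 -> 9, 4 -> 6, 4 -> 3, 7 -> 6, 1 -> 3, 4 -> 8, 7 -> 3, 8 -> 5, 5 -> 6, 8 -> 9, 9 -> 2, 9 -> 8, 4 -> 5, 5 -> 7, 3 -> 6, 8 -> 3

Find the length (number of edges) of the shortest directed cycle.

2

For each vertex v, BFS finds the shortest path from v back to v.
The shortest such closed walk is 9 → 1 → 9, length 2.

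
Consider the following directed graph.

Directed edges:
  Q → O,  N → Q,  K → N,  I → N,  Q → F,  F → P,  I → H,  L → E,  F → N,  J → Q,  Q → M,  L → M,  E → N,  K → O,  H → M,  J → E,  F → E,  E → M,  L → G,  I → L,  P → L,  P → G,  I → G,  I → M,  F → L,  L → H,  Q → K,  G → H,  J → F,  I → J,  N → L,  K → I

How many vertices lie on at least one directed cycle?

A vertex is on a directed cycle iff it belongs to a strongly connected component of size ≥ 2 (or has a self-loop).
The vertices on cycles are {E, F, I, J, K, L, N, P, Q} — 9 in total.

9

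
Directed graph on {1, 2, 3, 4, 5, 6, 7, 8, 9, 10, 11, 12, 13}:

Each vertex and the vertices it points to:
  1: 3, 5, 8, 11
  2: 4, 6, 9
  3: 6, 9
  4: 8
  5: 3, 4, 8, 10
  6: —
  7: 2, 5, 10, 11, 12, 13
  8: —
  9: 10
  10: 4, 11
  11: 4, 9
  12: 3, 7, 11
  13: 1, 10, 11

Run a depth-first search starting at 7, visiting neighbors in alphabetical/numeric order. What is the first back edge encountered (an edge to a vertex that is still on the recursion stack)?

DFS from 7 (visiting neighbors in alphabetical/numeric order); mark gray on enter, black on exit:
7 gray
  2 gray
    4 gray
      8 gray
      8 black
    4 black
    6 gray
    6 black
    9 gray
      10 gray
        10→4: 4 black — skip
        11 gray
          11→4: 4 black — skip
          11→9: 9 is gray → back edge
First back edge: 11 → 9.

11->9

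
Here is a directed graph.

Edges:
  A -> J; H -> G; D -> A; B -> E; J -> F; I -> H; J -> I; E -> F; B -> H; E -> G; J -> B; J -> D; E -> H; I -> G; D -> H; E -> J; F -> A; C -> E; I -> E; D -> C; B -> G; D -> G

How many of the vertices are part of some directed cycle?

8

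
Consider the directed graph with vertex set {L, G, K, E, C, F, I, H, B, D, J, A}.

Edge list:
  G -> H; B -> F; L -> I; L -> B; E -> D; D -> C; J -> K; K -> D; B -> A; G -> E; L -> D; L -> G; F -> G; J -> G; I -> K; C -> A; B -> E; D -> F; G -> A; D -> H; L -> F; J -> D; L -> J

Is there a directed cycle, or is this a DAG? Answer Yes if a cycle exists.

DFS with white/gray/black marking, starting from K:
K gray
  D gray
    C gray
      A gray
      A black
    C black
    H gray
    H black
    F gray
      G gray
        G→H: H black — skip
        E gray
          E→D: D is gray → back edge
Back edge found, so a cycle exists: D → F → G → E → D.

Yes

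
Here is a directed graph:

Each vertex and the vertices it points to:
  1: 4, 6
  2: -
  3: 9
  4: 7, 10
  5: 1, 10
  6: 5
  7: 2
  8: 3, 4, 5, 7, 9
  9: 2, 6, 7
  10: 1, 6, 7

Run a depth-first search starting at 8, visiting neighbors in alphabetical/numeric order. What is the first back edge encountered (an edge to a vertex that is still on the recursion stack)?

DFS from 8 (visiting neighbors in alphabetical/numeric order); mark gray on enter, black on exit:
8 gray
  3 gray
    9 gray
      2 gray
      2 black
      6 gray
        5 gray
          1 gray
            4 gray
              7 gray
                7→2: 2 black — skip
              7 black
              10 gray
                10→1: 1 is gray → back edge
First back edge: 10 → 1.

10->1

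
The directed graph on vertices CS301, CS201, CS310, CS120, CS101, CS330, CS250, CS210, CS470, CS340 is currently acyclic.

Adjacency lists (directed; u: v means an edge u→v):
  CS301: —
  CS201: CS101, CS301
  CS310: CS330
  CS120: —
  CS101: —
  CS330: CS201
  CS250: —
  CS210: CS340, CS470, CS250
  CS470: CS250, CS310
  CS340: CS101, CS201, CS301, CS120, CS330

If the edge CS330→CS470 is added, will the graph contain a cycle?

Adding CS330→CS470 creates a cycle iff CS470 can already reach CS330.
Path from CS470: CS470 → CS310 → CS330.
So CS470 → … → CS330 → CS470 is a cycle.

Yes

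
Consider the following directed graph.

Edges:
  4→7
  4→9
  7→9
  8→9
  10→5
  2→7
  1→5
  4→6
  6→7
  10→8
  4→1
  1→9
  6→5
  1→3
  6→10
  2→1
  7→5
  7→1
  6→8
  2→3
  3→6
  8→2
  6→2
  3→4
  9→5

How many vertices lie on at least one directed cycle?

A vertex is on a directed cycle iff it belongs to a strongly connected component of size ≥ 2 (or has a self-loop).
The vertices on cycles are {1, 2, 3, 4, 6, 7, 8, 10} — 8 in total.

8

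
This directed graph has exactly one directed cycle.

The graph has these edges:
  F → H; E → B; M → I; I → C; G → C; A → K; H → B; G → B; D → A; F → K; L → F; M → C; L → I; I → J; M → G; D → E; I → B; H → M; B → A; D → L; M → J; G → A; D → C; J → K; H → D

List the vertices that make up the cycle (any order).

D, F, H, L

DFS with gray/black marking from H:
H gray
  B gray
    A gray
      K gray
      K black
    A black
  B black
  D gray
    C gray
    C black
    D→A: A black — skip
    E gray
      E→B: B black — skip
    E black
    L gray
      F gray
        F→K: K black — skip
        F→H: H is gray → back edge
Back edge closes the cycle H → D → L → F → H; its vertices are {D, F, H, L}.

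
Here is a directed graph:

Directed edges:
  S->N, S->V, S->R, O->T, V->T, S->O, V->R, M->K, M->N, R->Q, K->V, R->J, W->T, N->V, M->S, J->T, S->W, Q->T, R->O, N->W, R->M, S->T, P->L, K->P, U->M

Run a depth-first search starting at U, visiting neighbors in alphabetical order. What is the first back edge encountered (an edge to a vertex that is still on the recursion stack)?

R→M

DFS from U (visiting neighbors in alphabetical order); mark gray on enter, black on exit:
U gray
  M gray
    K gray
      P gray
        L gray
        L black
      P black
      V gray
        R gray
          J gray
            T gray
            T black
          J black
          R→M: M is gray → back edge
First back edge: R → M.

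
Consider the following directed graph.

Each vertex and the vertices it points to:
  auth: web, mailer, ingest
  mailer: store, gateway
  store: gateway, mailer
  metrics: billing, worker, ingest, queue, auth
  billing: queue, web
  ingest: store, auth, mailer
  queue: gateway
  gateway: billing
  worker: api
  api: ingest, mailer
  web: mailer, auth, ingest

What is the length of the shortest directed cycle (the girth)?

2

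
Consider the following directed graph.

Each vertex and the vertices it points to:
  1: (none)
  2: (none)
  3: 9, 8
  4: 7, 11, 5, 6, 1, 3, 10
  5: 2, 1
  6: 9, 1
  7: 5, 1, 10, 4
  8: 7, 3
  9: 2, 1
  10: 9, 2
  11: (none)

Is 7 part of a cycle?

7 is on a cycle iff 7 can reach itself via ≥1 edge.
7 → 4 → 7 — yes.

Yes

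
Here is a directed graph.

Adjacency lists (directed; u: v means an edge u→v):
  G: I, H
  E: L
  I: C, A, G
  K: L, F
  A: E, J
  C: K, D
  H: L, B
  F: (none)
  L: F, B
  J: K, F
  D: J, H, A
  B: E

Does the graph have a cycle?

Yes

DFS with white/gray/black marking, starting from K:
K gray
  L gray
    F gray
    F black
    B gray
      E gray
        E→L: L is gray → back edge
Back edge found, so a cycle exists: L → B → E → L.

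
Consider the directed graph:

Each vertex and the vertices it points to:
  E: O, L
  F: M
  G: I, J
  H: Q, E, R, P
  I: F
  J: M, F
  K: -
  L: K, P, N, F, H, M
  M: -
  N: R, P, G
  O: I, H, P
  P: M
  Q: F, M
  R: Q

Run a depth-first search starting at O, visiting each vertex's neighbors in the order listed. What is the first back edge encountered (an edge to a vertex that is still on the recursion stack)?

DFS from O (visiting each vertex's neighbors in the order listed); mark gray on enter, black on exit:
O gray
  I gray
    F gray
      M gray
      M black
    F black
  I black
  H gray
    Q gray
      Q→F: F black — skip
      Q→M: M black — skip
    Q black
    E gray
      E→O: O is gray → back edge
First back edge: E → O.

E→O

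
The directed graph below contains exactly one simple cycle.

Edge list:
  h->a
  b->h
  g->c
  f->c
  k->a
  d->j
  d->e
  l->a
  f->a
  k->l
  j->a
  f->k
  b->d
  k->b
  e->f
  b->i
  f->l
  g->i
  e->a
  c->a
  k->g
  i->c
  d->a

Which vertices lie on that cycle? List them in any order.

DFS with gray/black marking from d:
d gray
  a gray
  a black
  j gray
    j→a: a black — skip
  j black
  e gray
    e→a: a black — skip
    f gray
      l gray
        l→a: a black — skip
      l black
      f→a: a black — skip
      k gray
        k→a: a black — skip
        k→l: l black — skip
        b gray
          i gray
            c gray
              c→a: a black — skip
            c black
          i black
          h gray
            h→a: a black — skip
          h black
          b→d: d is gray → back edge
Back edge closes the cycle d → e → f → k → b → d; its vertices are {b, d, e, f, k}.

b, d, e, f, k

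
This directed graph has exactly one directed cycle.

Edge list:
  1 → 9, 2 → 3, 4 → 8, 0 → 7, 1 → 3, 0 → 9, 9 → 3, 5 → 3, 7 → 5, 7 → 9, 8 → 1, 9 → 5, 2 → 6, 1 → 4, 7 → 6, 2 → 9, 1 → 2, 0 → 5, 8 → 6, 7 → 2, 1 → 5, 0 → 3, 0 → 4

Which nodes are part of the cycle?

DFS with gray/black marking from 4:
4 gray
  8 gray
    6 gray
    6 black
    1 gray
      2 gray
        9 gray
          5 gray
            3 gray
            3 black
          5 black
          9→3: 3 black — skip
        9 black
        2→3: 3 black — skip
        2→6: 6 black — skip
      2 black
      1→3: 3 black — skip
      1→4: 4 is gray → back edge
Back edge closes the cycle 4 → 8 → 1 → 4; its vertices are {1, 4, 8}.

1, 4, 8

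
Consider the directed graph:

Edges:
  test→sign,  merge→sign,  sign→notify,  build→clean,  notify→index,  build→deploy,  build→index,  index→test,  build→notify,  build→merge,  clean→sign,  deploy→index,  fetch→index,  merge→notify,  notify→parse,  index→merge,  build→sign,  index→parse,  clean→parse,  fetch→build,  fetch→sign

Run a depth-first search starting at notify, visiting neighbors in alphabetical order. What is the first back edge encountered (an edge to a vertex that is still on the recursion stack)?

DFS from notify (visiting neighbors in alphabetical order); mark gray on enter, black on exit:
notify gray
  index gray
    merge gray
      merge→notify: notify is gray → back edge
First back edge: merge → notify.

merge→notify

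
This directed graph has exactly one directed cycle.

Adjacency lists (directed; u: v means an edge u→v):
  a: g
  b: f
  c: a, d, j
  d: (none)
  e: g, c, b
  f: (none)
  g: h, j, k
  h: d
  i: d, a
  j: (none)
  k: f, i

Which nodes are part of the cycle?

a, g, i, k

DFS with gray/black marking from g:
g gray
  h gray
    d gray
    d black
  h black
  j gray
  j black
  k gray
    f gray
    f black
    i gray
      i→d: d black — skip
      a gray
        a→g: g is gray → back edge
Back edge closes the cycle g → k → i → a → g; its vertices are {a, g, i, k}.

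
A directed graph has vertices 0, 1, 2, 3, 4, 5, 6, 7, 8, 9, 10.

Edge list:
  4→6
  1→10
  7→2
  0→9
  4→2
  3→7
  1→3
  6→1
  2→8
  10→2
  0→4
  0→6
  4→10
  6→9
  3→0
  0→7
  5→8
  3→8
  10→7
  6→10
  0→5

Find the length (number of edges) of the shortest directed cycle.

4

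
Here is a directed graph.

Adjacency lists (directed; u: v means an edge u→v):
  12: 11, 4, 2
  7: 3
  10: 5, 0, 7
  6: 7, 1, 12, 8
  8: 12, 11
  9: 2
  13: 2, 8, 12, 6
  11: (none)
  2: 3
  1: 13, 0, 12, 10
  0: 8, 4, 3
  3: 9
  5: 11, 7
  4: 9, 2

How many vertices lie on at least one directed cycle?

6

A vertex is on a directed cycle iff it belongs to a strongly connected component of size ≥ 2 (or has a self-loop).
The vertices on cycles are {1, 2, 3, 6, 9, 13} — 6 in total.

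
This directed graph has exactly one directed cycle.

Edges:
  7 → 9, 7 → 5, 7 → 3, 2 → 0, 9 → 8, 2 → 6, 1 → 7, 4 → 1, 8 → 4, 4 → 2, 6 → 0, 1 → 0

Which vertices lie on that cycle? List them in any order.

DFS with gray/black marking from 4:
4 gray
  2 gray
    0 gray
    0 black
    6 gray
      6→0: 0 black — skip
    6 black
  2 black
  1 gray
    1→0: 0 black — skip
    7 gray
      9 gray
        8 gray
          8→4: 4 is gray → back edge
Back edge closes the cycle 4 → 1 → 7 → 9 → 8 → 4; its vertices are {1, 4, 7, 8, 9}.

1, 4, 7, 8, 9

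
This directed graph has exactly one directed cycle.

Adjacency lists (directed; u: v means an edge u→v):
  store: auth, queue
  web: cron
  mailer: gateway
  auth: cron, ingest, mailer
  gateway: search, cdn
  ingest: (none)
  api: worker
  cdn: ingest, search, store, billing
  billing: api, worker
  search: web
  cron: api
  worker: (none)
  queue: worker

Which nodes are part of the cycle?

cdn, auth, store, mailer, gateway

DFS with gray/black marking from auth:
auth gray
  cron gray
    api gray
      worker gray
      worker black
    api black
  cron black
  ingest gray
  ingest black
  mailer gray
    gateway gray
      search gray
        web gray
          web→cron: cron black — skip
        web black
      search black
      cdn gray
        cdn→ingest: ingest black — skip
        cdn→search: search black — skip
        store gray
          store→auth: auth is gray → back edge
Back edge closes the cycle auth → mailer → gateway → cdn → store → auth; its vertices are {cdn, auth, store, mailer, gateway}.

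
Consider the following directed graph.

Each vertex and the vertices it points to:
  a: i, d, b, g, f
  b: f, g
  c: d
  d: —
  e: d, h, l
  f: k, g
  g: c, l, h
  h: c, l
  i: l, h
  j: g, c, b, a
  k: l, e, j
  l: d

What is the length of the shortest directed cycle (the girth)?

4

For each vertex v, BFS finds the shortest path from v back to v.
The shortest such closed walk is k → j → b → f → k, length 4.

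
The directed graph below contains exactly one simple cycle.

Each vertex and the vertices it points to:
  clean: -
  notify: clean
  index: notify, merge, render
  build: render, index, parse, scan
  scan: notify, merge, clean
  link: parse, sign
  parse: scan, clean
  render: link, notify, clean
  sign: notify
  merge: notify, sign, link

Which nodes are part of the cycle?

link, scan, merge, parse

DFS with gray/black marking from parse:
parse gray
  scan gray
    notify gray
      clean gray
      clean black
    notify black
    merge gray
      merge→notify: notify black — skip
      sign gray
        sign→notify: notify black — skip
      sign black
      link gray
        link→parse: parse is gray → back edge
Back edge closes the cycle parse → scan → merge → link → parse; its vertices are {link, scan, merge, parse}.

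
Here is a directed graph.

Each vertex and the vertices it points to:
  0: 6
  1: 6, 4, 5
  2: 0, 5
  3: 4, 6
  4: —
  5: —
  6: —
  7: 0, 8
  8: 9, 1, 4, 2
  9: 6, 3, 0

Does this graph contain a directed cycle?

DFS with white/gray/black marking, starting from 8:
8 gray
  9 gray
    6 gray
    6 black
    3 gray
      4 gray
      4 black
      3→6: 6 black — skip
    3 black
    0 gray
      0→6: 6 black — skip
    0 black
  9 black
  1 gray
    1→6: 6 black — skip
    1→4: 4 black — skip
    5 gray
    5 black
  1 black
  8→4: 4 black — skip
  2 gray
    2→0: 0 black — skip
    2→5: 5 black — skip
  2 black
8 black
7 gray
  7→0: 0 black — skip
  7→8: 8 black — skip
7 black
Every edge goes to a white or black vertex — no back edge, so the graph is acyclic.

No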